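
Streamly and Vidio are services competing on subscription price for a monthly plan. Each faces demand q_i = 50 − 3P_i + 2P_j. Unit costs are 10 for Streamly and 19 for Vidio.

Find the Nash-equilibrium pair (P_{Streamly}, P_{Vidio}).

21.6875, 25.0625

Streamly's profit: π = (P_{Streamly} − 10)(50 − 3P_{Streamly} + 2P_{Vidio}).
∂π/∂P_{Streamly} = 80 − 6P_{Streamly} + 2P_{Vidio} = 0 ⇒ P_{Streamly} = 40/3 + (1/3)P_{Vidio}.
Similarly P_{Vidio} = 107/6 + (1/3)P_{Streamly}.
Solving the two reaction functions simultaneously: (1 − (1/3)(1/3))P_{Streamly} = 40/3 + (1/3)·(107/6), so (8/9)P_{Streamly} = 347/18 and P_{Streamly} = 21.6875.
Then P_{Vidio} = 107/6 + (1/3)·21.6875 = 25.0625.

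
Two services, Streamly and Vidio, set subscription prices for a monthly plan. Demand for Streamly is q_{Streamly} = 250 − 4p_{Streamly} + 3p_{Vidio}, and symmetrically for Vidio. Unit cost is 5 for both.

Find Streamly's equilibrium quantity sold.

Streamly's profit: π = (p_{Streamly} − 5)(250 − 4p_{Streamly} + 3p_{Vidio}).
∂π/∂p_{Streamly} = 270 − 8p_{Streamly} + 3p_{Vidio} = 0 ⇒ p_{Streamly} = 33.75 + 0.375p_{Vidio}.
By symmetry p_{Vidio} = p_{Streamly}; substituting into the reaction function, 0.625p_{Streamly} = 33.75 and p_{Streamly} = 54.
q_{Streamly} = 250 − 4·54 + 3·54 = 196.

196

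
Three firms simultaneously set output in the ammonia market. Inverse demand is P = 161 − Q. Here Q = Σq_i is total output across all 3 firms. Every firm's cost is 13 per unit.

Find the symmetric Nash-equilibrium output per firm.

37

A representative firm's profit is π_i = q_i(161 − Q) − 13q_i, with Q = q_i + Σ_{j≠i} q_j.
First-order condition: 148 − 2q_i − Σ_{j≠i} q_j = 0.
In a symmetric equilibrium every firm chooses the same q, so Σ_{j≠i} q_j = 2q. The condition becomes 148 − 4q = 0, giving q = 148/4 = 37.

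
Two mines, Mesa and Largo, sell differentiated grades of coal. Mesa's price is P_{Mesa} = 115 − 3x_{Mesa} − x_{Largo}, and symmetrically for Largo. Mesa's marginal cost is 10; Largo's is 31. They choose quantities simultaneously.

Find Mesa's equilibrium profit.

730.08

Mine Mesa's profit: π = x_{Mesa}(115 − 3x_{Mesa} − x_{Largo}) − 10x_{Mesa}.
∂π/∂x_{Mesa} = 105 − 6x_{Mesa} − x_{Largo} = 0 ⇒ x_{Mesa} = 17.5 − (1/6)x_{Largo}.
Similarly x_{Largo} = 14 − (1/6)x_{Mesa}.
Plugging x_{Largo} into Mesa's best response: x_{Mesa} = 17.5 − (1/6)(14 − (1/6)x_{Mesa}) ⇒ (35/36)x_{Mesa} = 91/6, so x_{Mesa} = 15.6.
Then x_{Largo} = 14 − (1/6)·15.6 = 11.4.
P_{Mesa} = 115 − 3·15.6 − 11.4 = 56.8.
Profit = (56.8 − 10)·15.6 = 730.08.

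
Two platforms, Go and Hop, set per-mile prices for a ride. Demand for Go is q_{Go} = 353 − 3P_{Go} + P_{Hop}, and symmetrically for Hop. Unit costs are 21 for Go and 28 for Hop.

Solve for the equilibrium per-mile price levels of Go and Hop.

Go's profit: π = (P_{Go} − 21)(353 − 3P_{Go} + P_{Hop}).
∂π/∂P_{Go} = 416 − 6P_{Go} + P_{Hop} = 0 ⇒ P_{Go} = 208/3 + (1/6)P_{Hop}.
Similarly P_{Hop} = 437/6 + (1/6)P_{Go}.
Plugging P_{Hop} into Go's best response: P_{Go} = 208/3 + (1/6)(437/6 + (1/6)P_{Go}) ⇒ (35/36)P_{Go} = 2933/36, so P_{Go} = 83.8.
Then P_{Hop} = 437/6 + (1/6)·83.8 = 86.8.

83.8, 86.8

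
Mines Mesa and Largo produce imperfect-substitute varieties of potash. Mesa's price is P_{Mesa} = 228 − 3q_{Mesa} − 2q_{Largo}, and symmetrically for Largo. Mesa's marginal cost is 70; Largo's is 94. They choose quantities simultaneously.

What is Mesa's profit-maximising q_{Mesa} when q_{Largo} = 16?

21

Mine Mesa's profit: π = q_{Mesa}(228 − 3q_{Mesa} − 2q_{Largo}) − 70q_{Mesa}.
∂π/∂q_{Mesa} = 158 − 6q_{Mesa} − 2q_{Largo} = 0 ⇒ q_{Mesa} = 79/3 − (1/3)q_{Largo}.
At q_{Largo} = 16: q_{Mesa} = 79/3 − (1/3)·16 = 21.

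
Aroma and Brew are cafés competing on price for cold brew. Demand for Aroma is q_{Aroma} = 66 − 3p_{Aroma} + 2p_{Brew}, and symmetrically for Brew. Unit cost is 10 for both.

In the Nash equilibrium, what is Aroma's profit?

Aroma's profit: π = (p_{Aroma} − 10)(66 − 3p_{Aroma} + 2p_{Brew}).
∂π/∂p_{Aroma} = 96 − 6p_{Aroma} + 2p_{Brew} = 0 ⇒ p_{Aroma} = 16 + (1/3)p_{Brew}.
By symmetry p_{Brew} = p_{Aroma}; substituting into the reaction function, (2/3)p_{Aroma} = 16 and p_{Aroma} = 24.
q_{Aroma} = 66 − 3·24 + 2·24 = 42.
Profit = (24 − 10)·42 = 588.

588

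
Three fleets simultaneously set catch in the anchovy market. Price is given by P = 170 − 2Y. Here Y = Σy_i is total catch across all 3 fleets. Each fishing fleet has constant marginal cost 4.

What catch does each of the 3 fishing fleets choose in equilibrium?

20.75

A representative fishing fleet's profit is π_i = y_i(170 − 2Y) − 4y_i, with Y = y_i + Σ_{j≠i} y_j.
First-order condition: 166 − 4y_i − 2Σ_{j≠i} y_j = 0.
In a symmetric equilibrium every fishing fleet chooses the same y, so Σ_{j≠i} y_j = 2y. The condition becomes 166 − 8y = 0, giving y = 166/8 = 20.75.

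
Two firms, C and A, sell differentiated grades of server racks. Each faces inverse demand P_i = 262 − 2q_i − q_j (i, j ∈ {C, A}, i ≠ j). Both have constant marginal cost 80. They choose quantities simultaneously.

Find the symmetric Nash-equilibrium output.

36.4

Firm C's profit: π = q_C(262 − 2q_C − q_A) − 80q_C.
∂π/∂q_C = 182 − 4q_C − q_A = 0 ⇒ q_C = 45.5 − 0.25q_A.
The game is symmetric, so in equilibrium q_A = q_C: the reaction function gives 1.25q_C = 45.5, hence q_C = 36.4.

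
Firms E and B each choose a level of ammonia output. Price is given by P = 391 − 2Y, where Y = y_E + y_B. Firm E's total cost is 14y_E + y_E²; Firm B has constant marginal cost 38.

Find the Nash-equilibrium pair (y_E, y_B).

Firm E's profit: π = y_E(391 − 2(y_E + y_B)) − 14y_E − y_E².
∂π/∂y_E = 377 − 6y_E − 2y_B = 0, so y_E = 377/6 − (1/3)y_B.
For B: ∂π/∂y_B = 353 − 4y_B − 2y_E = 0 ⇒ y_B = 88.25 − 0.5y_E.
Plugging y_B into E's best response: y_E = 377/6 − (1/3)(88.25 − 0.5y_E) ⇒ (5/6)y_E = 401/12, so y_E = 40.1.
Then y_B = 88.25 − 0.5·40.1 = 68.2.

40.1, 68.2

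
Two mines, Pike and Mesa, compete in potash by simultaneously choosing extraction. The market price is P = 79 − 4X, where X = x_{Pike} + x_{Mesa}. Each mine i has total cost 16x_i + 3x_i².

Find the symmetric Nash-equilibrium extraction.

Mine Pike's profit: π = x_{Pike}(79 − 4(x_{Pike} + x_{Mesa})) − 16x_{Pike} − 3x_{Pike}².
∂π/∂x_{Pike} = 63 − 14x_{Pike} − 4x_{Mesa} = 0, so x_{Pike} = 4.5 − (2/7)x_{Mesa}.
Setting x_{Pike} = x_{Mesa} in the reaction function: x_{Pike} = 4.5 − (2/7)x_{Pike}, so x_{Pike} = 4.5 / (9/7) = 3.5.

3.5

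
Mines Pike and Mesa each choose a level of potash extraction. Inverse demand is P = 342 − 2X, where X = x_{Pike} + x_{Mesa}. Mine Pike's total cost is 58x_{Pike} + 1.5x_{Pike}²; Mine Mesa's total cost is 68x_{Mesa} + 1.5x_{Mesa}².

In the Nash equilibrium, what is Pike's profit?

3584

Mine Pike's profit: π = x_{Pike}(342 − 2(x_{Pike} + x_{Mesa})) − 58x_{Pike} − 1.5x_{Pike}².
∂π/∂x_{Pike} = 284 − 7x_{Pike} − 2x_{Mesa} = 0, so x_{Pike} = 284/7 − (2/7)x_{Mesa}.
By the same steps for Mesa: x_{Mesa} = 274/7 − (2/7)x_{Pike}.
Substituting the second reaction function into the first: x_{Pike} = 284/7 − (2/7)(274/7 − (2/7)x_{Pike}), which gives (45/49)x_{Pike} = 1440/49 ⇒ x_{Pike} = 32.
Then x_{Mesa} = 274/7 − (2/7)·32 = 30.
Price P = 342 − 2·62 = 218.
Pike's profit: (218 − 58)·32 − 1.5(32)² = 3584.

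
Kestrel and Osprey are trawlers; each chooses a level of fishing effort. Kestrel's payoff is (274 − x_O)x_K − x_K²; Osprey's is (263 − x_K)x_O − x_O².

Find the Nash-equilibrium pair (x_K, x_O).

95, 84

Expanding Kestrel's payoff: 274x_K − x_Ox_K − x_K².
∂π/∂x_K = 274 − x_O − 2x_K = 0, so x_K = 137 − 0.5x_O.
Likewise for Osprey: x_O = 131.5 − 0.5x_K.
Substituting the second reaction function into the first: x_K = 137 − 0.5(131.5 − 0.5x_K), which gives 0.75x_K = 71.25 ⇒ x_K = 95.
Then x_O = 131.5 − 0.5·95 = 84.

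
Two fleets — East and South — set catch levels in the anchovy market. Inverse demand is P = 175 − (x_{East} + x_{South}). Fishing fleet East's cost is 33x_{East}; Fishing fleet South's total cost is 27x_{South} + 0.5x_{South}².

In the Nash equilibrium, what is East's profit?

3091.36

Fishing fleet East's profit: π = x_{East}(175 − (x_{East} + x_{South})) − 33x_{East}.
∂π/∂x_{East} = 142 − 2x_{East} − x_{South} = 0, so x_{East} = 71 − 0.5x_{South}.
For South: ∂π/∂x_{South} = 148 − 3x_{South} − x_{East} = 0 ⇒ x_{South} = 148/3 − (1/3)x_{East}.
Substituting the second reaction function into the first: x_{East} = 71 − 0.5(148/3 − (1/3)x_{East}), which gives (5/6)x_{East} = 139/3 ⇒ x_{East} = 55.6.
Then x_{South} = 148/3 − (1/3)·55.6 = 30.8.
Price P = 175 − 86.4 = 88.6.
East's profit: (88.6 − 33)·55.6 = 3091.36.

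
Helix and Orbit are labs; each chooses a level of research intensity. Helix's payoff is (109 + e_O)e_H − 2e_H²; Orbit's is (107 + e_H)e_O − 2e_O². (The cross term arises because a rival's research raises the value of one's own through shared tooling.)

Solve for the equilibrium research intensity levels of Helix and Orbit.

Expanding Helix's payoff: 109e_H + e_Oe_H − 2e_H².
∂π/∂e_H = 109 + e_O − 4e_H = 0, so e_H = 27.25 + 0.25e_O.
Likewise for Orbit: e_O = 26.75 + 0.25e_H.
Substituting the second reaction function into the first: e_H = 27.25 + 0.25(26.75 + 0.25e_H), which gives 0.9375e_H = 33.9375 ⇒ e_H = 36.2.
Then e_O = 26.75 + 0.25·36.2 = 35.8.

36.2, 35.8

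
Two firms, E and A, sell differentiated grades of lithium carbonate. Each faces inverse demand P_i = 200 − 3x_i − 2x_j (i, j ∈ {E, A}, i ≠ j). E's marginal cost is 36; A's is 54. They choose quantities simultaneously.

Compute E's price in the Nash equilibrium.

100.875

Firm E's profit: π = x_E(200 − 3x_E − 2x_A) − 36x_E.
∂π/∂x_E = 164 − 6x_E − 2x_A = 0 ⇒ x_E = 82/3 − (1/3)x_A.
Similarly x_A = 73/3 − (1/3)x_E.
Solving the two reaction functions simultaneously: (1 − (−1/3)(−1/3))x_E = 82/3 − (1/3)·(73/3), so (8/9)x_E = 173/9 and x_E = 21.625.
Then x_A = 73/3 − (1/3)·21.625 = 17.125.
P_E = 200 − 3·21.625 − 2·17.125 = 100.875.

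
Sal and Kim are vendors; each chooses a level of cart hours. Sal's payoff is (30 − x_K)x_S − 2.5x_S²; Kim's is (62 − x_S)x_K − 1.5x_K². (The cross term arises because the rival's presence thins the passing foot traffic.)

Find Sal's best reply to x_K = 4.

5.2

Expanding Sal's payoff: 30x_S − x_Kx_S − 2.5x_S².
∂π/∂x_S = 30 − x_K − 5x_S = 0, so x_S = 6 − 0.2x_K.
At x_K = 4: x_S = 6 − 0.2·4 = 5.2.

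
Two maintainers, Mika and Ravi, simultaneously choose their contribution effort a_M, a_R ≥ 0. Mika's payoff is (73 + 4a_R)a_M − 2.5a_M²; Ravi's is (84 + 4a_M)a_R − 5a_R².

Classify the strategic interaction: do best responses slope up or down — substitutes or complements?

strategic complements

Expanding Mika's payoff: 73a_M + 4a_Ra_M − 2.5a_M².
∂π/∂a_M = 73 + 4a_R − 5a_M = 0, so a_M = 14.6 + 0.8a_R.
The best-response slope da_M/da_R = 0.8 > 0: the reaction function is upward-sloping, so the choices are strategic complements.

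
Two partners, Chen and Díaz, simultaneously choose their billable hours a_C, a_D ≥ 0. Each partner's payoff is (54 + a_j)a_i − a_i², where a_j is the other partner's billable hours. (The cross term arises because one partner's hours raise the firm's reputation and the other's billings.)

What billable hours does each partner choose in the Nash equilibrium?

Chen's payoff is (54 + a_D)a_C − a_C².
∂π/∂a_C = 54 + a_D − 2a_C = 0, so a_C = 27 + 0.5a_D.
By symmetry a_D = a_C; substituting into the reaction function, 0.5a_C = 27 and a_C = 54.

54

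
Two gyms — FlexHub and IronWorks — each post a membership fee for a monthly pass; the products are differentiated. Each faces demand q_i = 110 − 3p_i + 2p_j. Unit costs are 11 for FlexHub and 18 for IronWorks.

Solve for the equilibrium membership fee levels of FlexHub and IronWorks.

FlexHub's profit: π = (p_{FlexHub} − 11)(110 − 3p_{FlexHub} + 2p_{IronWorks}).
∂π/∂p_{FlexHub} = 143 − 6p_{FlexHub} + 2p_{IronWorks} = 0 ⇒ p_{FlexHub} = 143/6 + (1/3)p_{IronWorks}.
Similarly p_{IronWorks} = 82/3 + (1/3)p_{FlexHub}.
Plugging p_{IronWorks} into FlexHub's best response: p_{FlexHub} = 143/6 + (1/3)(82/3 + (1/3)p_{FlexHub}) ⇒ (8/9)p_{FlexHub} = 593/18, so p_{FlexHub} = 37.0625.
Then p_{IronWorks} = 82/3 + (1/3)·37.0625 = 39.6875.

37.0625, 39.6875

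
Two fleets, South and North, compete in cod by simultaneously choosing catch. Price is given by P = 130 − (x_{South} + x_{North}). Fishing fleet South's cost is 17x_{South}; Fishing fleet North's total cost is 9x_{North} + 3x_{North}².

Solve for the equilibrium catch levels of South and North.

52.2, 8.6

Fishing fleet South's profit: π = x_{South}(130 − (x_{South} + x_{North})) − 17x_{South}.
∂π/∂x_{South} = 113 − 2x_{South} − x_{North} = 0, so x_{South} = 56.5 − 0.5x_{North}.
For North: ∂π/∂x_{North} = 121 − 8x_{North} − x_{South} = 0 ⇒ x_{North} = 15.125 − 0.125x_{South}.
Solving the two reaction functions simultaneously: (1 − (−0.5)(−0.125))x_{South} = 56.5 − 0.5·15.125, so 0.9375x_{South} = 48.9375 and x_{South} = 52.2.
Then x_{North} = 15.125 − 0.125·52.2 = 8.6.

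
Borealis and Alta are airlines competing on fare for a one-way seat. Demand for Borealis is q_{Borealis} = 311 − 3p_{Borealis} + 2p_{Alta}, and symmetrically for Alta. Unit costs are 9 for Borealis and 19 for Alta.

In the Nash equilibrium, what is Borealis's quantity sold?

Borealis's profit: π = (p_{Borealis} − 9)(311 − 3p_{Borealis} + 2p_{Alta}).
∂π/∂p_{Borealis} = 338 − 6p_{Borealis} + 2p_{Alta} = 0 ⇒ p_{Borealis} = 169/3 + (1/3)p_{Alta}.
Similarly p_{Alta} = 184/3 + (1/3)p_{Borealis}.
Substituting the second reaction function into the first: p_{Borealis} = 169/3 + (1/3)(184/3 + (1/3)p_{Borealis}), which gives (8/9)p_{Borealis} = 691/9 ⇒ p_{Borealis} = 86.375.
Then p_{Alta} = 184/3 + (1/3)·86.375 = 90.125.
q_{Borealis} = 311 − 3·86.375 + 2·90.125 = 232.125.

232.125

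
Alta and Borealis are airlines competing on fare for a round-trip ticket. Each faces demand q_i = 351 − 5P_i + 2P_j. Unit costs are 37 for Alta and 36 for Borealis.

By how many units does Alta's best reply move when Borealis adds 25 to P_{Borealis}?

Alta's profit: π = (P_{Alta} − 37)(351 − 5P_{Alta} + 2P_{Borealis}).
∂π/∂P_{Alta} = 536 − 10P_{Alta} + 2P_{Borealis} = 0 ⇒ P_{Alta} = 53.6 + 0.2P_{Borealis}.
The reaction-function slope is 0.2, so a 25-unit rise in P_{Borealis} moves P_{Alta} by 0.2 × 25 = 5. Alta's best response rises — the actions are strategic complements.

5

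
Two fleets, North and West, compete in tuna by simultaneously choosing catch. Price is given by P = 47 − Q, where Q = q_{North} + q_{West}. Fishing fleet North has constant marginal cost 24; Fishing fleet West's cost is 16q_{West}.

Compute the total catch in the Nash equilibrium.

Fishing fleet North's profit: π = q_{North}(47 − (q_{North} + q_{West})) − 24q_{North}.
∂π/∂q_{North} = 23 − 2q_{North} − q_{West} = 0, so q_{North} = 11.5 − 0.5q_{West}.
By the same steps for West: q_{West} = 15.5 − 0.5q_{North}.
Solving the two reaction functions simultaneously: (1 − (−0.5)(−0.5))q_{North} = 11.5 − 0.5·15.5, so 0.75q_{North} = 3.75 and q_{North} = 5.
Then q_{West} = 15.5 − 0.5·5 = 13.
Total catch: 5 + 13 = 18.

18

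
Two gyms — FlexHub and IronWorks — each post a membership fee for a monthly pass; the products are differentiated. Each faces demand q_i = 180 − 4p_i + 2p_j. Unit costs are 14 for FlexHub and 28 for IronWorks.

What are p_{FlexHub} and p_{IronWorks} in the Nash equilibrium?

41.2, 46.8

FlexHub's profit: π = (p_{FlexHub} − 14)(180 − 4p_{FlexHub} + 2p_{IronWorks}).
∂π/∂p_{FlexHub} = 236 − 8p_{FlexHub} + 2p_{IronWorks} = 0 ⇒ p_{FlexHub} = 29.5 + 0.25p_{IronWorks}.
Similarly p_{IronWorks} = 36.5 + 0.25p_{FlexHub}.
Solving the two reaction functions simultaneously: (1 − (0.25)(0.25))p_{FlexHub} = 29.5 + 0.25·36.5, so 0.9375p_{FlexHub} = 38.625 and p_{FlexHub} = 41.2.
Then p_{IronWorks} = 36.5 + 0.25·41.2 = 46.8.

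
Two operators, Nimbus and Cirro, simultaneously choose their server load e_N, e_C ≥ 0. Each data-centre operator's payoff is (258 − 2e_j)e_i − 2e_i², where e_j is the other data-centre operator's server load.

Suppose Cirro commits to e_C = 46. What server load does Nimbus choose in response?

41.5

Nimbus's payoff is (258 − 2e_C)e_N − 2e_N².
∂π/∂e_N = 258 − 2e_C − 4e_N = 0, so e_N = 64.5 − 0.5e_C.
At e_C = 46: e_N = 64.5 − 0.5·46 = 41.5.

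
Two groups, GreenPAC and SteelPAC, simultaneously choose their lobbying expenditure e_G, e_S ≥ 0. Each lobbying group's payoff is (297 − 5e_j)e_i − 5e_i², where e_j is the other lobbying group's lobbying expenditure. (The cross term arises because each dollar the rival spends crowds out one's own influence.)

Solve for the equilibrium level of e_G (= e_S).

GreenPAC's payoff is (297 − 5e_S)e_G − 5e_G².
∂π/∂e_G = 297 − 5e_S − 10e_G = 0, so e_G = 29.7 − 0.5e_S.
By symmetry e_S = e_G; substituting into the reaction function, 1.5e_G = 29.7 and e_G = 19.8.

19.8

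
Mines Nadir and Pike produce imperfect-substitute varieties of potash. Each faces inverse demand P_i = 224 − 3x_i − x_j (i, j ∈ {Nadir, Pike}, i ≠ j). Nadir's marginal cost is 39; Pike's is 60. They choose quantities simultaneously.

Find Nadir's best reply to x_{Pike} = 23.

27

Mine Nadir's profit: π = x_{Nadir}(224 − 3x_{Nadir} − x_{Pike}) − 39x_{Nadir}.
∂π/∂x_{Nadir} = 185 − 6x_{Nadir} − x_{Pike} = 0 ⇒ x_{Nadir} = 185/6 − (1/6)x_{Pike}.
At x_{Pike} = 23: x_{Nadir} = 185/6 − (1/6)·23 = 27.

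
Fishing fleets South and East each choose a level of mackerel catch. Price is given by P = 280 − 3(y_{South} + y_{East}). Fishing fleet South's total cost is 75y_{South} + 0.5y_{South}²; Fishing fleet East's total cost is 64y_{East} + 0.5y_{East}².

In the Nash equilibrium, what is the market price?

Fishing fleet South's profit: π = y_{South}(280 − 3(y_{South} + y_{East})) − 75y_{South} − 0.5y_{South}².
∂π/∂y_{South} = 205 − 7y_{South} − 3y_{East} = 0, so y_{South} = 205/7 − (3/7)y_{East}.
By the same steps for East: y_{East} = 216/7 − (3/7)y_{South}.
Solving the two reaction functions simultaneously: (1 − (−3/7)(−3/7))y_{South} = 205/7 − (3/7)·(216/7), so (40/49)y_{South} = 787/49 and y_{South} = 19.675.
Then y_{East} = 216/7 − (3/7)·19.675 = 22.425.
Equilibrium price: P = 280 − 3·42.1 = 153.7.

153.7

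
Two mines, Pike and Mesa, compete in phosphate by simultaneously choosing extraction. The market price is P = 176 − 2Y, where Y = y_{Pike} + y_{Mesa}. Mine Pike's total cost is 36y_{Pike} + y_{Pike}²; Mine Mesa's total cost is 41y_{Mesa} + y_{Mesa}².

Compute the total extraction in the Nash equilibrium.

34.375

Mine Pike's profit: π = y_{Pike}(176 − 2(y_{Pike} + y_{Mesa})) − 36y_{Pike} − y_{Pike}².
∂π/∂y_{Pike} = 140 − 6y_{Pike} − 2y_{Mesa} = 0, so y_{Pike} = 70/3 − (1/3)y_{Mesa}.
By the same steps for Mesa: y_{Mesa} = 22.5 − (1/3)y_{Pike}.
Solving the two reaction functions simultaneously: (1 − (−1/3)(−1/3))y_{Pike} = 70/3 − (1/3)·22.5, so (8/9)y_{Pike} = 95/6 and y_{Pike} = 17.8125.
Then y_{Mesa} = 22.5 − (1/3)·17.8125 = 16.5625.
Total extraction: 17.8125 + 16.5625 = 34.375.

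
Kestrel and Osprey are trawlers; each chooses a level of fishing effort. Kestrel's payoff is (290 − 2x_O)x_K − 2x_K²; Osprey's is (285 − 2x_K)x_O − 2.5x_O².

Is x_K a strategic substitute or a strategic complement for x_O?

strategic substitutes

Expanding Kestrel's payoff: 290x_K − 2x_Ox_K − 2x_K².
∂π/∂x_K = 290 − 2x_O − 4x_K = 0, so x_K = 72.5 − 0.5x_O.
The best-response slope dx_K/dx_O = −0.5 < 0: the reaction function is downward-sloping, so the choices are strategic substitutes.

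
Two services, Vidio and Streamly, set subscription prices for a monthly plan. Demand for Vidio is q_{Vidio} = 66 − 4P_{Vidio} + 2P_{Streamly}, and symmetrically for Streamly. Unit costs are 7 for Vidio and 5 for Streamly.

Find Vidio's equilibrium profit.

Vidio's profit: π = (P_{Vidio} − 7)(66 − 4P_{Vidio} + 2P_{Streamly}).
∂π/∂P_{Vidio} = 94 − 8P_{Vidio} + 2P_{Streamly} = 0 ⇒ P_{Vidio} = 11.75 + 0.25P_{Streamly}.
Similarly P_{Streamly} = 10.75 + 0.25P_{Vidio}.
Solving the two reaction functions simultaneously: (1 − (0.25)(0.25))P_{Vidio} = 11.75 + 0.25·10.75, so 0.9375P_{Vidio} = 14.4375 and P_{Vidio} = 15.4.
Then P_{Streamly} = 10.75 + 0.25·15.4 = 14.6.
q_{Vidio} = 66 − 4·15.4 + 2·14.6 = 33.6.
Profit = (15.4 − 7)·33.6 = 282.24.

282.24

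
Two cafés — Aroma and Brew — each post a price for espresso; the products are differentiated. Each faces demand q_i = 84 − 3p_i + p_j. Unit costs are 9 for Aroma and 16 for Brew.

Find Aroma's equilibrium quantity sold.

Aroma's profit: π = (p_{Aroma} − 9)(84 − 3p_{Aroma} + p_{Brew}).
∂π/∂p_{Aroma} = 111 − 6p_{Aroma} + p_{Brew} = 0 ⇒ p_{Aroma} = 18.5 + (1/6)p_{Brew}.
Similarly p_{Brew} = 22 + (1/6)p_{Aroma}.
Substituting the second reaction function into the first: p_{Aroma} = 18.5 + (1/6)(22 + (1/6)p_{Aroma}), which gives (35/36)p_{Aroma} = 133/6 ⇒ p_{Aroma} = 22.8.
Then p_{Brew} = 22 + (1/6)·22.8 = 25.8.
q_{Aroma} = 84 − 3·22.8 + 25.8 = 41.4.

41.4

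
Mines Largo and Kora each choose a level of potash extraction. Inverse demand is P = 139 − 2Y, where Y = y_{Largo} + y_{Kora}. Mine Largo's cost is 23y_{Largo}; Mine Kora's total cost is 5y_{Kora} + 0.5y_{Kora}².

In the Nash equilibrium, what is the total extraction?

Mine Largo's profit: π = y_{Largo}(139 − 2(y_{Largo} + y_{Kora})) − 23y_{Largo}.
∂π/∂y_{Largo} = 116 − 4y_{Largo} − 2y_{Kora} = 0, so y_{Largo} = 29 − 0.5y_{Kora}.
For Kora: ∂π/∂y_{Kora} = 134 − 5y_{Kora} − 2y_{Largo} = 0 ⇒ y_{Kora} = 26.8 − 0.4y_{Largo}.
Substituting the second reaction function into the first: y_{Largo} = 29 − 0.5(26.8 − 0.4y_{Largo}), which gives 0.8y_{Largo} = 15.6 ⇒ y_{Largo} = 19.5.
Then y_{Kora} = 26.8 − 0.4·19.5 = 19.
Total extraction: 19.5 + 19 = 38.5.

38.5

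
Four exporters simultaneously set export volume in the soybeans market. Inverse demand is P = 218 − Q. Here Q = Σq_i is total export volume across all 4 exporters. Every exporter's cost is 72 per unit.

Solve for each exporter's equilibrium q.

29.2

A representative exporter's profit is π_i = q_i(218 − Q) − 72q_i, with Q = q_i + Σ_{j≠i} q_j.
First-order condition: 146 − 2q_i − Σ_{j≠i} q_j = 0.
Imposing symmetry (q_j = q for all j) turns Σ_{j≠i} q_j into 3q, so 146 = 5q and q = 29.2.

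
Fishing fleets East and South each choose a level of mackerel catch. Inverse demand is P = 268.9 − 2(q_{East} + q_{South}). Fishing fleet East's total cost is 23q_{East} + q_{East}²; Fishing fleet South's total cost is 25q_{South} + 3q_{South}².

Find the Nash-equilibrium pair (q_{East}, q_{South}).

35.2, 17.35

Fishing fleet East's profit: π = q_{East}(268.9 − 2(q_{East} + q_{South})) − 23q_{East} − q_{East}².
∂π/∂q_{East} = 245.9 − 6q_{East} − 2q_{South} = 0, so q_{East} = 2459/60 − (1/3)q_{South}.
For South: ∂π/∂q_{South} = 243.9 − 10q_{South} − 2q_{East} = 0 ⇒ q_{South} = 24.39 − 0.2q_{East}.
Substituting the second reaction function into the first: q_{East} = 2459/60 − (1/3)(24.39 − 0.2q_{East}), which gives (14/15)q_{East} = 2464/75 ⇒ q_{East} = 35.2.
Then q_{South} = 24.39 − 0.2·35.2 = 17.35.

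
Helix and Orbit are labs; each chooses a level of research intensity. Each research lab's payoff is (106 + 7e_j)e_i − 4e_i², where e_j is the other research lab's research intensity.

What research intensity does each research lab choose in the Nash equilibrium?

106

Helix's payoff is (106 + 7e_O)e_H − 4e_H².
∂π/∂e_H = 106 + 7e_O − 8e_H = 0, so e_H = 13.25 + 0.875e_O.
The game is symmetric, so in equilibrium e_O = e_H: the reaction function gives 0.125e_H = 13.25, hence e_H = 106.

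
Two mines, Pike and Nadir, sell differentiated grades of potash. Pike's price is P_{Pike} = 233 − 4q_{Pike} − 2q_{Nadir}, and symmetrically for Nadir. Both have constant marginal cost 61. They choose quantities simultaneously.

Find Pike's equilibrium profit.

1183.36

Mine Pike's profit: π = q_{Pike}(233 − 4q_{Pike} − 2q_{Nadir}) − 61q_{Pike}.
∂π/∂q_{Pike} = 172 − 8q_{Pike} − 2q_{Nadir} = 0 ⇒ q_{Pike} = 21.5 − 0.25q_{Nadir}.
Setting q_{Pike} = q_{Nadir} in the reaction function: q_{Pike} = 21.5 − 0.25q_{Pike}, so q_{Pike} = 21.5 / 1.25 = 17.2.
P_{Pike} = 233 − 4·17.2 − 2·17.2 = 129.8.
Profit = (129.8 − 61)·17.2 = 1183.36.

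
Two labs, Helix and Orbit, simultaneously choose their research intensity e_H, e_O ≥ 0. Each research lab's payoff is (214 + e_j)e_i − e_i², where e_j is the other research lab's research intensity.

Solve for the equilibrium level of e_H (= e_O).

214

Helix's payoff is (214 + e_O)e_H − e_H².
∂π/∂e_H = 214 + e_O − 2e_H = 0, so e_H = 107 + 0.5e_O.
By symmetry e_O = e_H; substituting into the reaction function, 0.5e_H = 107 and e_H = 214.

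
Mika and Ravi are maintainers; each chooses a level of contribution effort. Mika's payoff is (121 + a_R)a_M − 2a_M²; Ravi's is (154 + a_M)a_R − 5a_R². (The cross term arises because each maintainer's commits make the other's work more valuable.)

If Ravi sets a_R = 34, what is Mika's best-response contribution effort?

Expanding Mika's payoff: 121a_M + a_Ra_M − 2a_M².
∂π/∂a_M = 121 + a_R − 4a_M = 0, so a_M = 30.25 + 0.25a_R.
At a_R = 34: a_M = 30.25 + 0.25·34 = 38.75.

38.75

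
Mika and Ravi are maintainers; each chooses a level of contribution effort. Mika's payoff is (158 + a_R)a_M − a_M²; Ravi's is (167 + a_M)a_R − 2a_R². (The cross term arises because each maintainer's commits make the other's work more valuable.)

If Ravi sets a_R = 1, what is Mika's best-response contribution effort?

79.5

Expanding Mika's payoff: 158a_M + a_Ra_M − a_M².
∂π/∂a_M = 158 + a_R − 2a_M = 0, so a_M = 79 + 0.5a_R.
At a_R = 1: a_M = 79 + 0.5·1 = 79.5.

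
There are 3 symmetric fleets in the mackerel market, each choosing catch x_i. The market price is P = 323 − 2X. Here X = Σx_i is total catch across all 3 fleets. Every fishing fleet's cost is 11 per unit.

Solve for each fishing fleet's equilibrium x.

39

A representative fishing fleet's profit is π_i = x_i(323 − 2X) − 11x_i, with X = x_i + Σ_{j≠i} x_j.
First-order condition: 312 − 4x_i − 2Σ_{j≠i} x_j = 0.
In a symmetric equilibrium every fishing fleet chooses the same x, so Σ_{j≠i} x_j = 2x. The condition becomes 312 − 8x = 0, giving x = 312/8 = 39.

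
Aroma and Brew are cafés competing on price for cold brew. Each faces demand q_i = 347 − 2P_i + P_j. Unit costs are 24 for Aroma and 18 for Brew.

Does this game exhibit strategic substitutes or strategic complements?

Aroma's profit: π = (P_{Aroma} − 24)(347 − 2P_{Aroma} + P_{Brew}).
∂π/∂P_{Aroma} = 395 − 4P_{Aroma} + P_{Brew} = 0 ⇒ P_{Aroma} = 98.75 + 0.25P_{Brew}.
The best-response slope dP_{Aroma}/dP_{Brew} = 0.25 > 0: the reaction function is upward-sloping, so the choices are strategic complements.

strategic complements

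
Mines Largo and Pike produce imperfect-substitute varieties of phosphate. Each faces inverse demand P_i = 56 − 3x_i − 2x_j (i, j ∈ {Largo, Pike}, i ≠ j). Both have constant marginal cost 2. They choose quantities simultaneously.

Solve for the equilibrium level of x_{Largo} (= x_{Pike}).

6.75

Mine Largo's profit: π = x_{Largo}(56 − 3x_{Largo} − 2x_{Pike}) − 2x_{Largo}.
∂π/∂x_{Largo} = 54 − 6x_{Largo} − 2x_{Pike} = 0 ⇒ x_{Largo} = 9 − (1/3)x_{Pike}.
The game is symmetric, so in equilibrium x_{Pike} = x_{Largo}: the reaction function gives (4/3)x_{Largo} = 9, hence x_{Largo} = 6.75.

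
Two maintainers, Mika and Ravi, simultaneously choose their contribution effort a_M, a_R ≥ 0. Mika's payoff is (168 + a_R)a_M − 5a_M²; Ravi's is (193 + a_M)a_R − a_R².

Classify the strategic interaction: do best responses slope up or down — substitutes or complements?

strategic complements

Expanding Mika's payoff: 168a_M + a_Ra_M − 5a_M².
∂π/∂a_M = 168 + a_R − 10a_M = 0, so a_M = 16.8 + 0.1a_R.
The best-response slope da_M/da_R = 0.1 > 0: the reaction function is upward-sloping, so the choices are strategic complements.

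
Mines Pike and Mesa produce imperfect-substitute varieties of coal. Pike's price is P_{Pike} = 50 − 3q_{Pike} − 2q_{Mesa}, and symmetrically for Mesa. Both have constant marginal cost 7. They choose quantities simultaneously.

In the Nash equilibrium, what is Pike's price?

23.125

Mine Pike's profit: π = q_{Pike}(50 − 3q_{Pike} − 2q_{Mesa}) − 7q_{Pike}.
∂π/∂q_{Pike} = 43 − 6q_{Pike} − 2q_{Mesa} = 0 ⇒ q_{Pike} = 43/6 − (1/3)q_{Mesa}.
The game is symmetric, so in equilibrium q_{Mesa} = q_{Pike}: the reaction function gives (4/3)q_{Pike} = 43/6, hence q_{Pike} = 5.375.
P_{Pike} = 50 − 3·5.375 − 2·5.375 = 23.125.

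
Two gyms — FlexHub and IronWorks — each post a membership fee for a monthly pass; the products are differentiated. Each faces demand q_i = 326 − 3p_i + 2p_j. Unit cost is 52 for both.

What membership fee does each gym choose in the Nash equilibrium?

FlexHub's profit: π = (p_{FlexHub} − 52)(326 − 3p_{FlexHub} + 2p_{IronWorks}).
∂π/∂p_{FlexHub} = 482 − 6p_{FlexHub} + 2p_{IronWorks} = 0 ⇒ p_{FlexHub} = 241/3 + (1/3)p_{IronWorks}.
Setting p_{FlexHub} = p_{IronWorks} in the reaction function: p_{FlexHub} = 241/3 + (1/3)p_{FlexHub}, so p_{FlexHub} = (241/3) / (2/3) = 120.5.

120.5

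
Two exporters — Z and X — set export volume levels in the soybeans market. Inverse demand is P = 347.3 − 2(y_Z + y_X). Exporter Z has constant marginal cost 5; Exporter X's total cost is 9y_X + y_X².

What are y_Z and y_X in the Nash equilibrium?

68.86, 33.43

Exporter Z's profit: π = y_Z(347.3 − 2(y_Z + y_X)) − 5y_Z.
∂π/∂y_Z = 342.3 − 4y_Z − 2y_X = 0, so y_Z = 85.575 − 0.5y_X.
For X: ∂π/∂y_X = 338.3 − 6y_X − 2y_Z = 0 ⇒ y_X = 3383/60 − (1/3)y_Z.
Substituting the second reaction function into the first: y_Z = 85.575 − 0.5(3383/60 − (1/3)y_Z), which gives (5/6)y_Z = 3443/60 ⇒ y_Z = 68.86.
Then y_X = 3383/60 − (1/3)·68.86 = 33.43.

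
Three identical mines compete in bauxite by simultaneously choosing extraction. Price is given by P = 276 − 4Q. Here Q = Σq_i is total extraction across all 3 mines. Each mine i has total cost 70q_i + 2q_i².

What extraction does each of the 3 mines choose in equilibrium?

A representative mine's profit is π_i = q_i(276 − 4Q) − 70q_i − 2q_i², with Q = q_i + Σ_{j≠i} q_j.
First-order condition: 206 − 12q_i − 4Σ_{j≠i} q_j = 0.
Imposing symmetry (q_j = q for all j) turns Σ_{j≠i} q_j into 2q, so 206 = 20q and q = 10.3.

10.3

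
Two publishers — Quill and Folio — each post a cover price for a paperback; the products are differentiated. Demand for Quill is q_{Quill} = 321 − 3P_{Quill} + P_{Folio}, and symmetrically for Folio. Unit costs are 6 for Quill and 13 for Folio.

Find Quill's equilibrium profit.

11681.28

Quill's profit: π = (P_{Quill} − 6)(321 − 3P_{Quill} + P_{Folio}).
∂π/∂P_{Quill} = 339 − 6P_{Quill} + P_{Folio} = 0 ⇒ P_{Quill} = 56.5 + (1/6)P_{Folio}.
Similarly P_{Folio} = 60 + (1/6)P_{Quill}.
Substituting the second reaction function into the first: P_{Quill} = 56.5 + (1/6)(60 + (1/6)P_{Quill}), which gives (35/36)P_{Quill} = 66.5 ⇒ P_{Quill} = 68.4.
Then P_{Folio} = 60 + (1/6)·68.4 = 71.4.
q_{Quill} = 321 − 3·68.4 + 71.4 = 187.2.
Profit = (68.4 − 6)·187.2 = 11681.28.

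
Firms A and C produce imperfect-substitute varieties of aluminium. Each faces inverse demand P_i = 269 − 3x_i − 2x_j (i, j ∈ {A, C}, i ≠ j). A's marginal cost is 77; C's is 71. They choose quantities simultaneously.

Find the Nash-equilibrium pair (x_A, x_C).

23.625, 25.125

Firm A's profit: π = x_A(269 − 3x_A − 2x_C) − 77x_A.
∂π/∂x_A = 192 − 6x_A − 2x_C = 0 ⇒ x_A = 32 − (1/3)x_C.
Similarly x_C = 33 − (1/3)x_A.
Substituting the second reaction function into the first: x_A = 32 − (1/3)(33 − (1/3)x_A), which gives (8/9)x_A = 21 ⇒ x_A = 23.625.
Then x_C = 33 − (1/3)·23.625 = 25.125.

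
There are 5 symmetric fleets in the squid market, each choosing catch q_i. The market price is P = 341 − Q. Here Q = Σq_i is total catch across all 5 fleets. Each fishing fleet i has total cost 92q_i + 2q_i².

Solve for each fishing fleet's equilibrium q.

24.9

A representative fishing fleet's profit is π_i = q_i(341 − Q) − 92q_i − 2q_i², with Q = q_i + Σ_{j≠i} q_j.
First-order condition: 249 − 6q_i − Σ_{j≠i} q_j = 0.
Imposing symmetry (q_j = q for all j) turns Σ_{j≠i} q_j into 4q, so 249 = 10q and q = 24.9.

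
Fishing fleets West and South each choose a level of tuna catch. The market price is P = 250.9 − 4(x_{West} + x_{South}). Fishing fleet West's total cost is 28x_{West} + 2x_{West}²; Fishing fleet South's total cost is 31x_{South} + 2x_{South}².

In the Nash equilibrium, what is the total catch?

Fishing fleet West's profit: π = x_{West}(250.9 − 4(x_{West} + x_{South})) − 28x_{West} − 2x_{West}².
∂π/∂x_{West} = 222.9 − 12x_{West} − 4x_{South} = 0, so x_{West} = 18.575 − (1/3)x_{South}.
By the same steps for South: x_{South} = 18.325 − (1/3)x_{West}.
Substituting the second reaction function into the first: x_{West} = 18.575 − (1/3)(18.325 − (1/3)x_{West}), which gives (8/9)x_{West} = 187/15 ⇒ x_{West} = 14.025.
Then x_{South} = 18.325 − (1/3)·14.025 = 13.65.
Total catch: 14.025 + 13.65 = 27.675.

27.675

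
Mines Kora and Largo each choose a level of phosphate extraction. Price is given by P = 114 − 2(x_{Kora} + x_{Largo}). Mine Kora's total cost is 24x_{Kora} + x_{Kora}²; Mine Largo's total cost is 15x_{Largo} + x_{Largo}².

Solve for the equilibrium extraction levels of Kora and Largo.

10.6875, 12.9375

Mine Kora's profit: π = x_{Kora}(114 − 2(x_{Kora} + x_{Largo})) − 24x_{Kora} − x_{Kora}².
∂π/∂x_{Kora} = 90 − 6x_{Kora} − 2x_{Largo} = 0, so x_{Kora} = 15 − (1/3)x_{Largo}.
By the same steps for Largo: x_{Largo} = 16.5 − (1/3)x_{Kora}.
Substituting the second reaction function into the first: x_{Kora} = 15 − (1/3)(16.5 − (1/3)x_{Kora}), which gives (8/9)x_{Kora} = 9.5 ⇒ x_{Kora} = 10.6875.
Then x_{Largo} = 16.5 − (1/3)·10.6875 = 12.9375.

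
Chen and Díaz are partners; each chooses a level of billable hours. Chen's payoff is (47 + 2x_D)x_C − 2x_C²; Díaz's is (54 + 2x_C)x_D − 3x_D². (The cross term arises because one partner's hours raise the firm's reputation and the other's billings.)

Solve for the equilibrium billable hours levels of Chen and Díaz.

19.5, 15.5

Expanding Chen's payoff: 47x_C + 2x_Dx_C − 2x_C².
∂π/∂x_C = 47 + 2x_D − 4x_C = 0, so x_C = 11.75 + 0.5x_D.
Likewise for Díaz: x_D = 9 + (1/3)x_C.
Substituting the second reaction function into the first: x_C = 11.75 + 0.5(9 + (1/3)x_C), which gives (5/6)x_C = 16.25 ⇒ x_C = 19.5.
Then x_D = 9 + (1/3)·19.5 = 15.5.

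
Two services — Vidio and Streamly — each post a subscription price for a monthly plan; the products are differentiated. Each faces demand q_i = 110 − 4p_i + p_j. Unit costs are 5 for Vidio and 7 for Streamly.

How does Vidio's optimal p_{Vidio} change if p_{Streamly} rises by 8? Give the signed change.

Vidio's profit: π = (p_{Vidio} − 5)(110 − 4p_{Vidio} + p_{Streamly}).
∂π/∂p_{Vidio} = 130 − 8p_{Vidio} + p_{Streamly} = 0 ⇒ p_{Vidio} = 16.25 + 0.125p_{Streamly}.
The reaction-function slope is 0.125, so an 8-unit rise in p_{Streamly} moves p_{Vidio} by 0.125 × 8 = 1. Vidio's best response rises — the actions are strategic complements.

1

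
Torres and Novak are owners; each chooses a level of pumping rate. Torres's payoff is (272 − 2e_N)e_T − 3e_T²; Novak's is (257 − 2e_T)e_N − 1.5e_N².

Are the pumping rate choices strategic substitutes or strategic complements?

strategic substitutes

Expanding Torres's payoff: 272e_T − 2e_Ne_T − 3e_T².
∂π/∂e_T = 272 − 2e_N − 6e_T = 0, so e_T = 136/3 − (1/3)e_N.
The best-response slope de_T/de_N = −1/3 < 0: the reaction function is downward-sloping, so the choices are strategic substitutes.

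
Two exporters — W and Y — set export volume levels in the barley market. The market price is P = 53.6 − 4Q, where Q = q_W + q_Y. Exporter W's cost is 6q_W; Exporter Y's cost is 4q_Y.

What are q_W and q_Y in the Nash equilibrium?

Exporter W's profit: π = q_W(53.6 − 4(q_W + q_Y)) − 6q_W.
∂π/∂q_W = 47.6 − 8q_W − 4q_Y = 0, so q_W = 5.95 − 0.5q_Y.
By the same steps for Y: q_Y = 6.2 − 0.5q_W.
Substituting the second reaction function into the first: q_W = 5.95 − 0.5(6.2 − 0.5q_W), which gives 0.75q_W = 2.85 ⇒ q_W = 3.8.
Then q_Y = 6.2 − 0.5·3.8 = 4.3.

3.8, 4.3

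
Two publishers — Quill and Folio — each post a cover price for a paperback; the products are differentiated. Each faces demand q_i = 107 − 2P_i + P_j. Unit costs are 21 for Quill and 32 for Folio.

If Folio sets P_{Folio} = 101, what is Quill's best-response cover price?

62.5

Quill's profit: π = (P_{Quill} − 21)(107 − 2P_{Quill} + P_{Folio}).
∂π/∂P_{Quill} = 149 − 4P_{Quill} + P_{Folio} = 0 ⇒ P_{Quill} = 37.25 + 0.25P_{Folio}.
At P_{Folio} = 101: P_{Quill} = 37.25 + 0.25·101 = 62.5.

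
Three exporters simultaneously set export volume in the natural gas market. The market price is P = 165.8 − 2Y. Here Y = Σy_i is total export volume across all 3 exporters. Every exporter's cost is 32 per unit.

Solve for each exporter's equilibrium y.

16.725

A representative exporter's profit is π_i = y_i(165.8 − 2Y) − 32y_i, with Y = y_i + Σ_{j≠i} y_j.
First-order condition: 133.8 − 4y_i − 2Σ_{j≠i} y_j = 0.
In a symmetric equilibrium every exporter chooses the same y, so Σ_{j≠i} y_j = 2y. The condition becomes 133.8 − 8y = 0, giving y = 133.8/8 = 16.725.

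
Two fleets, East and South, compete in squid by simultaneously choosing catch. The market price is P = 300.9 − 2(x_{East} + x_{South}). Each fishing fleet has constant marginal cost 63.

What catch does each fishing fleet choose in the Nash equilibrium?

Fishing fleet East's profit: π = x_{East}(300.9 − 2(x_{East} + x_{South})) − 63x_{East}.
∂π/∂x_{East} = 237.9 − 4x_{East} − 2x_{South} = 0, so x_{East} = 59.475 − 0.5x_{South}.
Setting x_{East} = x_{South} in the reaction function: x_{East} = 59.475 − 0.5x_{East}, so x_{East} = 59.475 / 1.5 = 39.65.

39.65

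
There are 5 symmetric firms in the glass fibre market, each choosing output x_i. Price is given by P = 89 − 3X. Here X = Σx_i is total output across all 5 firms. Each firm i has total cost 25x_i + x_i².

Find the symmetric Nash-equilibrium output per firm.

A representative firm's profit is π_i = x_i(89 − 3X) − 25x_i − x_i², with X = x_i + Σ_{j≠i} x_j.
First-order condition: 64 − 8x_i − 3Σ_{j≠i} x_j = 0.
In a symmetric equilibrium every firm chooses the same x, so Σ_{j≠i} x_j = 4x. The condition becomes 64 − 20x = 0, giving x = 64/20 = 3.2.

3.2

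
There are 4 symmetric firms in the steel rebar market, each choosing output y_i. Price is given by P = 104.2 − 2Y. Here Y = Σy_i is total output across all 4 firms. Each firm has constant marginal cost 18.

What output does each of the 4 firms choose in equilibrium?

A representative firm's profit is π_i = y_i(104.2 − 2Y) − 18y_i, with Y = y_i + Σ_{j≠i} y_j.
First-order condition: 86.2 − 4y_i − 2Σ_{j≠i} y_j = 0.
In a symmetric equilibrium every firm chooses the same y, so Σ_{j≠i} y_j = 3y. The condition becomes 86.2 − 10y = 0, giving y = 86.2/10 = 8.62.

8.62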